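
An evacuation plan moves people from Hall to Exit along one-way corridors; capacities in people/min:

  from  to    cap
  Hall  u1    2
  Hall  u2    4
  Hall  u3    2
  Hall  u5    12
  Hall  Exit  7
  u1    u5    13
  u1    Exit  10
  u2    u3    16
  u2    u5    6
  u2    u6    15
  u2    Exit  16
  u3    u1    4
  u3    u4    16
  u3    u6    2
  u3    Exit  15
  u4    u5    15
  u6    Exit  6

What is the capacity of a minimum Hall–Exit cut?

15

Augment Hall→Exit: bottleneck 7, flow now 7.
Augment Hall→u1→Exit: bottleneck 2, flow now 9.
Augment Hall→u2→Exit: bottleneck 4, flow now 13.
Augment Hall→u3→Exit: bottleneck 2, flow now 15.
No augmenting path remains; maximum flow = 15.
By max-flow min-cut, the minimum cut capacity equals the max flow.
In the residual graph, reachable from Hall: {Hall, u5}.
Min-cut edges: Hall→u1 (2), Hall→u2 (4), Hall→u3 (2), Hall→Exit (7); capacity 2 + 4 + 2 + 7 = 15.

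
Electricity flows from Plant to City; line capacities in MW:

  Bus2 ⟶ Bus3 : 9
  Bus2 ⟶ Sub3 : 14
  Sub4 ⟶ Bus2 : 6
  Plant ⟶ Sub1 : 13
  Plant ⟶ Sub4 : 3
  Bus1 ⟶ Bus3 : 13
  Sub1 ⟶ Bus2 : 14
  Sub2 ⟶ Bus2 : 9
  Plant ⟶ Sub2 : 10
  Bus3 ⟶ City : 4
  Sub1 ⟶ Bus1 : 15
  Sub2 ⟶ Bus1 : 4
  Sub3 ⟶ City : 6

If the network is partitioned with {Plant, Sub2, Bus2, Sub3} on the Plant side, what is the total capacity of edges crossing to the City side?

Edges leaving {Plant, Sub2, Bus2, Sub3}: Plant→Sub4 (3), Plant→Sub1 (13), Sub2→Bus1 (4), Bus2→Bus3 (9), Sub3→City (6).
Cut capacity = 3 + 13 + 4 + 9 + 6 = 35.

35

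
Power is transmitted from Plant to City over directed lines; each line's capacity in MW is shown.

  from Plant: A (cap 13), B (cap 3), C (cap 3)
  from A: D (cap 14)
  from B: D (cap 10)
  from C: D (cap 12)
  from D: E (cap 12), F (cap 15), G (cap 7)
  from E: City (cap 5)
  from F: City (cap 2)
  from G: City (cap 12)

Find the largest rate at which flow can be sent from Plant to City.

14

Augment Plant→A→D→E→City: bottleneck 5, flow now 5.
Augment Plant→A→D→F→City: bottleneck 2, flow now 7.
Augment Plant→A→D→G→City: bottleneck 6, flow now 13.
Augment Plant→B→D→G→City: bottleneck 1, flow now 14.
No augmenting path remains; maximum flow = 14.
In the residual graph, reachable from Plant: {Plant, A, B, C, D, E, F}.
Min-cut edges: D→G (7), E→City (5), F→City (2); capacity 7 + 5 + 2 = 14.
This cut is saturated, so no flow can exceed 14.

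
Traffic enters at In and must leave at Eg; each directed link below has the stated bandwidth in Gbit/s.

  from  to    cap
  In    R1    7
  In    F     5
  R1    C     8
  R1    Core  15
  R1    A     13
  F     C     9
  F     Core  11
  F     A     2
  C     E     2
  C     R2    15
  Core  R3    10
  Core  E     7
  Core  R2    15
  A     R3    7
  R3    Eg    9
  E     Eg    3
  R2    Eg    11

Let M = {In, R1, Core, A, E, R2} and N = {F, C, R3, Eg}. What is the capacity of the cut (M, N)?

Edges leaving {In, R1, Core, A, E, R2}: In→F (5), R1→C (8), Core→R3 (10), A→R3 (7), E→Eg (3), R2→Eg (11).
Cut capacity = 5 + 8 + 10 + 7 + 3 + 11 = 44.

44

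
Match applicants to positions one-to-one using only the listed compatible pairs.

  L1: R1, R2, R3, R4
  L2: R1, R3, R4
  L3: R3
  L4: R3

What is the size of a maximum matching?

Unit-capacity flow: source→left, listed edges, right→sink; max matching = max flow.
Augmenting path L1→R1 (+1); matched 1.
Augmenting path L2→R3 (+1); matched 2.
Augmenting path L3→R3→L2→R4 (+1); matched 3.
No augmenting path remains; maximum matching = 3.
König certificate: {L1, L2, R3} is a vertex cover of size 3 (every listed pair touches it), so no matching can be larger.

3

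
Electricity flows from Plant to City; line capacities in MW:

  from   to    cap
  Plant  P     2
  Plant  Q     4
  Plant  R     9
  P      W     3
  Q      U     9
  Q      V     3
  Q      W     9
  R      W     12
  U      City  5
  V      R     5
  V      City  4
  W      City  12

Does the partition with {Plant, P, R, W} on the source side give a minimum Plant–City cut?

No — its capacity is 16, but the minimum cut has capacity 15.

Given cut capacity: 4 + 12 = 16.
Augment Plant→P→W→City: bottleneck 2, flow now 2.
Augment Plant→Q→U→City: bottleneck 4, flow now 6.
Augment Plant→R→W→City: bottleneck 9, flow now 15.
No augmenting path remains; maximum flow = 15.
In the residual graph, reachable from Plant: {Plant}.
Min-cut edges: Plant→P (2), Plant→Q (4), Plant→R (9); capacity 2 + 4 + 9 = 15.
Cut capacity 16 exceeds the max flow 15, so it is not minimum.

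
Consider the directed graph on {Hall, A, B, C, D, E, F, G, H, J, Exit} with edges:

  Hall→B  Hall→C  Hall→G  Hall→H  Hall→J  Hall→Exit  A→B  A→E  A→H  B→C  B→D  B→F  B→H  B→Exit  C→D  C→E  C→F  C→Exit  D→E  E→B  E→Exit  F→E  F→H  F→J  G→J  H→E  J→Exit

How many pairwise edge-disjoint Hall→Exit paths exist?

5

Assign every edge capacity 1; by Menger, the answer equals the max flow.
Path Hall→Exit (+1); total 1.
Path Hall→B→Exit (+1); total 2.
Path Hall→C→Exit (+1); total 3.
Path Hall→J→Exit (+1); total 4.
Path Hall→H→E→Exit (+1); total 5.
No residual Hall→Exit path; max flow = 5.
Certifying cut of size 5: {Hall→B, Hall→C, Hall→Exit, Hall→H, J→Exit}.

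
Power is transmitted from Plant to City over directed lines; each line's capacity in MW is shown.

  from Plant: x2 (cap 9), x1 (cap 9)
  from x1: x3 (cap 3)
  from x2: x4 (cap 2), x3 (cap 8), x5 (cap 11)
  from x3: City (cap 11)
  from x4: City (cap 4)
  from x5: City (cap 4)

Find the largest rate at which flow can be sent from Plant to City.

Augment Plant→x1→x3→City: bottleneck 3, flow now 3.
Augment Plant→x2→x3→City: bottleneck 8, flow now 11.
Augment Plant→x2→x4→City: bottleneck 1, flow now 12.
No augmenting path remains; maximum flow = 12.
In the residual graph, reachable from Plant: {Plant, x1}.
Min-cut edges: Plant→x2 (9), x1→x3 (3); capacity 9 + 3 = 12.
This cut is saturated, so no flow can exceed 12.

12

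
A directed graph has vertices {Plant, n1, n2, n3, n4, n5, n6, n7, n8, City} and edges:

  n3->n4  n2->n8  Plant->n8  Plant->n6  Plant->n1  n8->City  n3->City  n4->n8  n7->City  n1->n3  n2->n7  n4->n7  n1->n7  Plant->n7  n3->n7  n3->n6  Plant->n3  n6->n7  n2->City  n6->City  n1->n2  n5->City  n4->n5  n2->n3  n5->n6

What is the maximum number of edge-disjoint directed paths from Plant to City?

5

Assign every edge capacity 1; by Menger, the answer equals the max flow.
Path Plant→n3→City (+1); total 1.
Path Plant→n6→City (+1); total 2.
Path Plant→n7→City (+1); total 3.
Path Plant→n8→City (+1); total 4.
Path Plant→n1→n2→City (+1); total 5.
No residual Plant→City path; max flow = 5.
Certifying cut of size 5: {Plant→n1, Plant→n3, Plant→n6, Plant→n7, Plant→n8}.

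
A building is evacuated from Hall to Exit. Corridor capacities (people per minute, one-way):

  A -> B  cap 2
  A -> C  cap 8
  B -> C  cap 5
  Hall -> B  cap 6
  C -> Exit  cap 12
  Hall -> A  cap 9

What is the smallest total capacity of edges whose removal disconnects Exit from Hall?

12

Augment Hall→A→C→Exit: bottleneck 8, flow now 8.
Augment Hall→B→C→Exit: bottleneck 4, flow now 12.
No augmenting path remains; maximum flow = 12.
By max-flow min-cut, the minimum cut capacity equals the max flow.
In the residual graph, reachable from Hall: {Hall, A, B, C}.
Min-cut edges: C→Exit (12); capacity 12 = 12.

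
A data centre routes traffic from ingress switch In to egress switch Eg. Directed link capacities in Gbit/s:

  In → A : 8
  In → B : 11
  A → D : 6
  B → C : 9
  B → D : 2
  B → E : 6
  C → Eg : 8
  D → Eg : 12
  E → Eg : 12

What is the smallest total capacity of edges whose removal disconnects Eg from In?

17

Augment In→A→D→Eg: bottleneck 6, flow now 6.
Augment In→B→C→Eg: bottleneck 8, flow now 14.
Augment In→B→D→Eg: bottleneck 2, flow now 16.
Augment In→B→E→Eg: bottleneck 1, flow now 17.
No augmenting path remains; maximum flow = 17.
By max-flow min-cut, the minimum cut capacity equals the max flow.
In the residual graph, reachable from In: {In, A}.
Min-cut edges: In→B (11), A→D (6); capacity 11 + 6 = 17.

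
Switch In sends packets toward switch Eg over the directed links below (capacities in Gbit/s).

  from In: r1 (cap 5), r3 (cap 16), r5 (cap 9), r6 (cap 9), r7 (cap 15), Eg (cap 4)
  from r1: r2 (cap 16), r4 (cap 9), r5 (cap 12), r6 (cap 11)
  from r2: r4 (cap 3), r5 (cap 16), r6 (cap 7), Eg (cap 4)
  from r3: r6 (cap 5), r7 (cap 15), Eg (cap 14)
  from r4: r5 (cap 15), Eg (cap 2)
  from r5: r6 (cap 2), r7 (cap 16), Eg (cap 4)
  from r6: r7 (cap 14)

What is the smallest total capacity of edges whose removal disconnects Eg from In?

27

Augment In→Eg: bottleneck 4, flow now 4.
Augment In→r3→Eg: bottleneck 14, flow now 18.
Augment In→r5→Eg: bottleneck 4, flow now 22.
Augment In→r1→r2→Eg: bottleneck 4, flow now 26.
Augment In→r1→r4→Eg: bottleneck 1, flow now 27.
No augmenting path remains; maximum flow = 27.
By max-flow min-cut, the minimum cut capacity equals the max flow.
In the residual graph, reachable from In: {In, r3, r5, r6, r7}.
Min-cut edges: In→r1 (5), In→Eg (4), r3→Eg (14), r5→Eg (4); capacity 5 + 4 + 14 + 4 = 27.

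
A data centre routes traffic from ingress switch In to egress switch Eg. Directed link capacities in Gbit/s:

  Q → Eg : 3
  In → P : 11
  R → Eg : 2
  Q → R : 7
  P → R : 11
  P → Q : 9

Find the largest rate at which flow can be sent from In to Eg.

5

Augment In→P→Q→Eg: bottleneck 3, flow now 3.
Augment In→P→R→Eg: bottleneck 2, flow now 5.
No augmenting path remains; maximum flow = 5.
In the residual graph, reachable from In: {In, P, Q, R}.
Min-cut edges: Q→Eg (3), R→Eg (2); capacity 3 + 2 = 5.
This cut is saturated, so no flow can exceed 5.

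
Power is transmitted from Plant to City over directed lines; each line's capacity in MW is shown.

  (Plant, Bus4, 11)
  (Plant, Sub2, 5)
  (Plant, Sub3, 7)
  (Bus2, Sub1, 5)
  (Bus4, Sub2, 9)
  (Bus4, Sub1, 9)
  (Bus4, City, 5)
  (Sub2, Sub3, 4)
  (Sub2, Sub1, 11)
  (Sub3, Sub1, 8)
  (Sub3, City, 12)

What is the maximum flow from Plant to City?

16

Augment Plant→Bus4→City: bottleneck 5, flow now 5.
Augment Plant→Sub3→City: bottleneck 7, flow now 12.
Augment Plant→Sub2→Sub3→City: bottleneck 4, flow now 16.
No augmenting path remains; maximum flow = 16.
In the residual graph, reachable from Plant: {Plant, Bus4, Sub2, Sub1}.
Min-cut edges: Plant→Sub3 (7), Bus4→City (5), Sub2→Sub3 (4); capacity 7 + 5 + 4 = 16.
This cut is saturated, so no flow can exceed 16.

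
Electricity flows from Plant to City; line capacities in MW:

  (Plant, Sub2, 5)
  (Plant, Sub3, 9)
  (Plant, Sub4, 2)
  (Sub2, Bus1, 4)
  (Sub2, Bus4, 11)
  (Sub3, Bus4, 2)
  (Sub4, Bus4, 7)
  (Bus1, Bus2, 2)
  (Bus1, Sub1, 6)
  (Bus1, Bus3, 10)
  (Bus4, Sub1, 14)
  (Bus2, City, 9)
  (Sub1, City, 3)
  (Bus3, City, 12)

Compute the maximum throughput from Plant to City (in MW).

7

Augment Plant→Sub2→Bus1→Bus2→City: bottleneck 2, flow now 2.
Augment Plant→Sub2→Bus1→Sub1→City: bottleneck 2, flow now 4.
Augment Plant→Sub2→Bus4→Sub1→City: bottleneck 1, flow now 5.
Augment Plant→Sub3→Bus4→Sub1→Bus1→Bus3→City: bottleneck 2, flow now 7. (uses reverse residual edge)
No augmenting path remains; maximum flow = 7.
In the residual graph, reachable from Plant: {Plant, Sub2, Sub3, Sub4, Bus4, Sub1}.
Min-cut edges: Sub2→Bus1 (4), Sub1→City (3); capacity 4 + 3 = 7.
This cut is saturated, so no flow can exceed 7.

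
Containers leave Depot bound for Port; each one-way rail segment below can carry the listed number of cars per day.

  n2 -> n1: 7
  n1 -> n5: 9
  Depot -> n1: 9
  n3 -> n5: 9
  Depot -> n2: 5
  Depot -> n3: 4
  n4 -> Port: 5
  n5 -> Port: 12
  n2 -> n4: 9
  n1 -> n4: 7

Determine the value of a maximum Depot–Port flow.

Augment Depot→n1→n4→Port: bottleneck 5, flow now 5.
Augment Depot→n1→n5→Port: bottleneck 4, flow now 9.
Augment Depot→n3→n5→Port: bottleneck 4, flow now 13.
Augment Depot→n2→n1→n5→Port: bottleneck 4, flow now 17.
No augmenting path remains; maximum flow = 17.
In the residual graph, reachable from Depot: {Depot, n1, n2, n3, n4, n5}.
Min-cut edges: n4→Port (5), n5→Port (12); capacity 5 + 12 = 17.
This cut is saturated, so no flow can exceed 17.

17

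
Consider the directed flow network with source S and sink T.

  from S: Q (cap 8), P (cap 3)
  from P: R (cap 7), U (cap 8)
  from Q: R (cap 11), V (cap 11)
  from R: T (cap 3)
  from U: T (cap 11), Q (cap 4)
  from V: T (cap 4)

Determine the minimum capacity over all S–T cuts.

10

Augment S→P→R→T: bottleneck 3, flow now 3.
Augment S→Q→V→T: bottleneck 4, flow now 7.
Augment S→Q→R→P→U→T: bottleneck 3, flow now 10. (uses reverse residual edge)
No augmenting path remains; maximum flow = 10.
By max-flow min-cut, the minimum cut capacity equals the max flow.
In the residual graph, reachable from S: {S, Q, R, V}.
Min-cut edges: S→P (3), R→T (3), V→T (4); capacity 3 + 3 + 4 = 10.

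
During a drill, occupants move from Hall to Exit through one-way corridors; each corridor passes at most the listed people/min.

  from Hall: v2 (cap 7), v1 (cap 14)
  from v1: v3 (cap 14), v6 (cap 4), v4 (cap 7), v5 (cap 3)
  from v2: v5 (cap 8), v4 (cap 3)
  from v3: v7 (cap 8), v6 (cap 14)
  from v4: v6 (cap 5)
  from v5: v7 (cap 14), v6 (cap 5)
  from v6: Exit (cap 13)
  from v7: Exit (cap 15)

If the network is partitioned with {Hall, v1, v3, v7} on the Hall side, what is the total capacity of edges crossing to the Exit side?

Edges leaving {Hall, v1, v3, v7}: Hall→v2 (7), v1→v4 (7), v1→v5 (3), v1→v6 (4), v3→v6 (14), v7→Exit (15).
Cut capacity = 7 + 7 + 3 + 4 + 14 + 15 = 50.

50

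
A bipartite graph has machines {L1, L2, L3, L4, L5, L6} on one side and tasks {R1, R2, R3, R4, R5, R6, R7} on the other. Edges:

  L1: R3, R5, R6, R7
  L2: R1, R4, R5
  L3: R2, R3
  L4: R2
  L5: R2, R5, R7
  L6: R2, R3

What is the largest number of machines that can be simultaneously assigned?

5

Unit-capacity flow: source→left, listed edges, right→sink; max matching = max flow.
Augmenting path L1→R3 (+1); matched 1.
Augmenting path L2→R1 (+1); matched 2.
Augmenting path L3→R2 (+1); matched 3.
Augmenting path L5→R5 (+1); matched 4.
Augmenting path L6→R3→L1→R6 (+1); matched 5.
No augmenting path remains; maximum matching = 5.
König certificate: {L1, L2, L5, R2, R3} is a vertex cover of size 5 (every listed pair touches it), so no matching can be larger.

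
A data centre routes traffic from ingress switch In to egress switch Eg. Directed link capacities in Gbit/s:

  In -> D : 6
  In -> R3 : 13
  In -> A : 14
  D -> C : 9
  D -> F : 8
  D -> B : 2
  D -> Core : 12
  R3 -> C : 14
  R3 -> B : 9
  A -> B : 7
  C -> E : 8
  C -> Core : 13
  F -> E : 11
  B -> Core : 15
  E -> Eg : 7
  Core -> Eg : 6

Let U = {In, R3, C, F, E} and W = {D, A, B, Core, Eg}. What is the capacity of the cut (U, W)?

49

Edges leaving {In, R3, C, F, E}: In→D (6), In→A (14), R3→B (9), C→Core (13), E→Eg (7).
Cut capacity = 6 + 14 + 9 + 13 + 7 = 49.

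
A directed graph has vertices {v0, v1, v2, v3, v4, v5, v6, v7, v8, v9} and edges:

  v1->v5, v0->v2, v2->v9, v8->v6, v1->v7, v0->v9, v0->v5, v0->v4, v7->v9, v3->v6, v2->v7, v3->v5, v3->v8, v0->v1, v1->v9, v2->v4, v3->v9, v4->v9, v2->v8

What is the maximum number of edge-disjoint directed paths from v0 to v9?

4

Assign every edge capacity 1; by Menger, the answer equals the max flow.
Path v0→v9 (+1); total 1.
Path v0→v1→v9 (+1); total 2.
Path v0→v2→v9 (+1); total 3.
Path v0→v4→v9 (+1); total 4.
No residual v0→v9 path; max flow = 4.
Certifying cut of size 4: {v0→v1, v0→v2, v0→v4, v0→v9}.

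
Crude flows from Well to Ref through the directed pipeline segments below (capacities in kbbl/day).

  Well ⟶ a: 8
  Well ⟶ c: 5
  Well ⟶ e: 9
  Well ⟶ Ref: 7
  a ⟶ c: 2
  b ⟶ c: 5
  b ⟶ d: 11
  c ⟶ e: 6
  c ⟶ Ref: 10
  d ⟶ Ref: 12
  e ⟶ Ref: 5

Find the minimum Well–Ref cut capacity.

Augment Well→Ref: bottleneck 7, flow now 7.
Augment Well→c→Ref: bottleneck 5, flow now 12.
Augment Well→e→Ref: bottleneck 5, flow now 17.
Augment Well→a→c→Ref: bottleneck 2, flow now 19.
No augmenting path remains; maximum flow = 19.
By max-flow min-cut, the minimum cut capacity equals the max flow.
In the residual graph, reachable from Well: {Well, a, e}.
Min-cut edges: Well→c (5), Well→Ref (7), a→c (2), e→Ref (5); capacity 5 + 7 + 2 + 5 = 19.

19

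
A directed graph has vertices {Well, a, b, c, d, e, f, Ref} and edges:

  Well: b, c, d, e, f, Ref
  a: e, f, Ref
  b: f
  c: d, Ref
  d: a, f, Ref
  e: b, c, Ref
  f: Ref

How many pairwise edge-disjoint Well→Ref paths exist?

5

Assign every edge capacity 1; by Menger, the answer equals the max flow.
Path Well→Ref (+1); total 1.
Path Well→c→Ref (+1); total 2.
Path Well→d→Ref (+1); total 3.
Path Well→e→Ref (+1); total 4.
Path Well→f→Ref (+1); total 5.
No residual Well→Ref path; max flow = 5.
Certifying cut of size 5: {Well→Ref, Well→c, Well→d, Well→e, f→Ref}.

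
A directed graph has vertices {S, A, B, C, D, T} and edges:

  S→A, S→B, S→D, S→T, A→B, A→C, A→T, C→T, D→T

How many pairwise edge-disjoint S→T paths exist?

3

Assign every edge capacity 1; by Menger, the answer equals the max flow.
Path S→T (+1); total 1.
Path S→A→T (+1); total 2.
Path S→D→T (+1); total 3.
No residual S→T path; max flow = 3.
Certifying cut of size 3: {S→A, S→D, S→T}.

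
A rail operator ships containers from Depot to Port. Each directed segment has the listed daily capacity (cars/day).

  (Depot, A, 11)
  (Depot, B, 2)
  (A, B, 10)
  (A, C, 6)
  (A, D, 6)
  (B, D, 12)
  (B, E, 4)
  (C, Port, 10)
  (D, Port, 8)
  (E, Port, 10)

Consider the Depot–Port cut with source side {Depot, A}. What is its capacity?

24

Edges leaving {Depot, A}: Depot→B (2), A→B (10), A→C (6), A→D (6).
Cut capacity = 2 + 10 + 6 + 6 = 24.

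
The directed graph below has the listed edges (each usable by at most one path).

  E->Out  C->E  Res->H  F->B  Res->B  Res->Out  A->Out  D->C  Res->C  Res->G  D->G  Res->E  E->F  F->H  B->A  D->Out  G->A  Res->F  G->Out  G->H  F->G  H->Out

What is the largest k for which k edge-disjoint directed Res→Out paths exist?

5

Assign every edge capacity 1; by Menger, the answer equals the max flow.
Path Res→Out (+1); total 1.
Path Res→E→Out (+1); total 2.
Path Res→G→Out (+1); total 3.
Path Res→H→Out (+1); total 4.
Path Res→B→A→Out (+1); total 5.
No residual Res→Out path; max flow = 5.
Certifying cut of size 5: {A→Out, E→Out, G→Out, H→Out, Res→Out}.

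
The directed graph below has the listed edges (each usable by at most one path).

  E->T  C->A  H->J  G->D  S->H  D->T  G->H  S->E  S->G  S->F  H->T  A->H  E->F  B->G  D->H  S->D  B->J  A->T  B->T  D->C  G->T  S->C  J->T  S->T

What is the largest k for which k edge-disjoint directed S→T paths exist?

Assign every edge capacity 1; by Menger, the answer equals the max flow.
Path S→T (+1); total 1.
Path S→D→T (+1); total 2.
Path S→E→T (+1); total 3.
Path S→G→T (+1); total 4.
Path S→H→T (+1); total 5.
Path S→C→A→T (+1); total 6.
No residual S→T path; max flow = 6.
Certifying cut of size 6: {S→C, S→D, S→E, S→G, S→H, S→T}.

6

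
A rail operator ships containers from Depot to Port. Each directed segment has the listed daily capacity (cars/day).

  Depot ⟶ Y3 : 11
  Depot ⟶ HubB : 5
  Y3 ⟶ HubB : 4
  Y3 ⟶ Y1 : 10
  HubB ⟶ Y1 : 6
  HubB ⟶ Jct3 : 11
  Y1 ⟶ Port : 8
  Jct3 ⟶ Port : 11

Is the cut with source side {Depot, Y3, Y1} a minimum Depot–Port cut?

Given cut capacity: 5 + 4 + 8 = 17.
Augment Depot→Y3→Y1→Port: bottleneck 8, flow now 8.
Augment Depot→HubB→Jct3→Port: bottleneck 5, flow now 13.
Augment Depot→Y3→HubB→Jct3→Port: bottleneck 3, flow now 16.
No augmenting path remains; maximum flow = 16.
In the residual graph, reachable from Depot: {Depot}.
Min-cut edges: Depot→Y3 (11), Depot→HubB (5); capacity 11 + 5 = 16.
Cut capacity 17 exceeds the max flow 16, so it is not minimum.

No — its capacity is 17, but the minimum cut has capacity 16.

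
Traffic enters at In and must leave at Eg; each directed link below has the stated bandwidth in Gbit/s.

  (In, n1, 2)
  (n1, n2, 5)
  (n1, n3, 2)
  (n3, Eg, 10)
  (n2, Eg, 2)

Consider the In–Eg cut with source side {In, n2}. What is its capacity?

4

Edges leaving {In, n2}: In→n1 (2), n2→Eg (2).
Cut capacity = 2 + 2 = 4.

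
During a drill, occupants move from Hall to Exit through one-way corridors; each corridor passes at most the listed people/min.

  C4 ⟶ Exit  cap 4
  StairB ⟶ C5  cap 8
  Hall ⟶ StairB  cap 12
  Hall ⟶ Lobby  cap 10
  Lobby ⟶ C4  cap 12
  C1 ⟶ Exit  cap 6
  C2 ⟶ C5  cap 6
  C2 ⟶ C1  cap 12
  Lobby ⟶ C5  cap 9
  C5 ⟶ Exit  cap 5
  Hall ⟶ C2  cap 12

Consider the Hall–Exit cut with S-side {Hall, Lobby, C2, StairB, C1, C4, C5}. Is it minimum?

Yes — it is a minimum cut (capacity 15).

Given cut capacity: 6 + 4 + 5 = 15.
Augment Hall→Lobby→C4→Exit: bottleneck 4, flow now 4.
Augment Hall→Lobby→C5→Exit: bottleneck 5, flow now 9.
Augment Hall→C2→C1→Exit: bottleneck 6, flow now 15.
No augmenting path remains; maximum flow = 15.
Cut capacity 15 equals the max flow, so it is a minimum cut.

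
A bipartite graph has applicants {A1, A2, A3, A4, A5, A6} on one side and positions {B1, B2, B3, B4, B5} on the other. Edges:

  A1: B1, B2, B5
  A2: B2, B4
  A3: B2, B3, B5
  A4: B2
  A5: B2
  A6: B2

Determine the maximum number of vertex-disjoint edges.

Unit-capacity flow: source→left, listed edges, right→sink; max matching = max flow.
Augmenting path A1→B1 (+1); matched 1.
Augmenting path A2→B2 (+1); matched 2.
Augmenting path A3→B3 (+1); matched 3.
Augmenting path A4→B2→A2→B4 (+1); matched 4.
No augmenting path remains; maximum matching = 4.
König certificate: {A1, A2, A3, B2} is a vertex cover of size 4 (every listed pair touches it), so no matching can be larger.

4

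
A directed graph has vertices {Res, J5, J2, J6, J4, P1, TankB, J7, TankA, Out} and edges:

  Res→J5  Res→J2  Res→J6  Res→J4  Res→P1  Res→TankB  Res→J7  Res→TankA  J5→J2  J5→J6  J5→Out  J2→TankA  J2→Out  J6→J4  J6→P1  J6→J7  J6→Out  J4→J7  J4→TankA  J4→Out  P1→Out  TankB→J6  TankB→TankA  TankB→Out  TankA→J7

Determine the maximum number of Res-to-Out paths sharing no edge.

6

Assign every edge capacity 1; by Menger, the answer equals the max flow.
Path Res→J5→Out (+1); total 1.
Path Res→J2→Out (+1); total 2.
Path Res→J6→Out (+1); total 3.
Path Res→J4→Out (+1); total 4.
Path Res→P1→Out (+1); total 5.
Path Res→TankB→Out (+1); total 6.
No residual Res→Out path; max flow = 6.
Certifying cut of size 6: {Res→J2, Res→J4, Res→J5, Res→J6, Res→P1, Res→TankB}.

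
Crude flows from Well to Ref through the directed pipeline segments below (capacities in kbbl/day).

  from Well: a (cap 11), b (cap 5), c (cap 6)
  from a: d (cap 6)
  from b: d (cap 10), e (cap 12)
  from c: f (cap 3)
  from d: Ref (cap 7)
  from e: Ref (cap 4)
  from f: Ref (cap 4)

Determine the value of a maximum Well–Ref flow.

14

Augment Well→a→d→Ref: bottleneck 6, flow now 6.
Augment Well→b→d→Ref: bottleneck 1, flow now 7.
Augment Well→b→e→Ref: bottleneck 4, flow now 11.
Augment Well→c→f→Ref: bottleneck 3, flow now 14.
No augmenting path remains; maximum flow = 14.
In the residual graph, reachable from Well: {Well, a, c}.
Min-cut edges: Well→b (5), a→d (6), c→f (3); capacity 5 + 6 + 3 = 14.
This cut is saturated, so no flow can exceed 14.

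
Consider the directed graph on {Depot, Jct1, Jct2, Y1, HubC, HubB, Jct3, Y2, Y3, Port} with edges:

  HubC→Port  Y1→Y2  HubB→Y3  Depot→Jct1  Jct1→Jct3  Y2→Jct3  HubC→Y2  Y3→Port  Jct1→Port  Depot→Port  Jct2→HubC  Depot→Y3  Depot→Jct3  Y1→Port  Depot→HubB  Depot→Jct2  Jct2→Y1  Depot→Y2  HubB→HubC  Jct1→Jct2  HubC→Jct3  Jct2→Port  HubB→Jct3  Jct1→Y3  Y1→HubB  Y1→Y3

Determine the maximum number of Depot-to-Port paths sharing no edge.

Assign every edge capacity 1; by Menger, the answer equals the max flow.
Path Depot→Port (+1); total 1.
Path Depot→Jct1→Port (+1); total 2.
Path Depot→Jct2→Port (+1); total 3.
Path Depot→Y3→Port (+1); total 4.
Path Depot→HubB→HubC→Port (+1); total 5.
No residual Depot→Port path; max flow = 5.
Certifying cut of size 5: {Depot→HubB, Depot→Jct1, Depot→Jct2, Depot→Port, Depot→Y3}.

5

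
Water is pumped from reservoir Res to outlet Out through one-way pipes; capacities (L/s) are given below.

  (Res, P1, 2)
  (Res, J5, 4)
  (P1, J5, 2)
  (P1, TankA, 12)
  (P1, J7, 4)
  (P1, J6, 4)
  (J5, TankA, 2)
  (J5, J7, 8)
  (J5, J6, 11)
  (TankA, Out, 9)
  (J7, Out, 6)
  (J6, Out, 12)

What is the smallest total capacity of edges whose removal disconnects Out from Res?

6

Augment Res→P1→TankA→Out: bottleneck 2, flow now 2.
Augment Res→J5→TankA→Out: bottleneck 2, flow now 4.
Augment Res→J5→J7→Out: bottleneck 2, flow now 6.
No augmenting path remains; maximum flow = 6.
By max-flow min-cut, the minimum cut capacity equals the max flow.
In the residual graph, reachable from Res: {Res}.
Min-cut edges: Res→P1 (2), Res→J5 (4); capacity 2 + 4 = 6.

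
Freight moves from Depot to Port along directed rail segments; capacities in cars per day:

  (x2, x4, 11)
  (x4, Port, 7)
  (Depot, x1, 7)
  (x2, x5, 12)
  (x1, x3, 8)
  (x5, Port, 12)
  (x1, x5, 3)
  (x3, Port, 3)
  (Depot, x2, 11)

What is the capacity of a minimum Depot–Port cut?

17

Augment Depot→x1→x3→Port: bottleneck 3, flow now 3.
Augment Depot→x1→x5→Port: bottleneck 3, flow now 6.
Augment Depot→x2→x4→Port: bottleneck 7, flow now 13.
Augment Depot→x2→x5→Port: bottleneck 4, flow now 17.
No augmenting path remains; maximum flow = 17.
By max-flow min-cut, the minimum cut capacity equals the max flow.
In the residual graph, reachable from Depot: {Depot, x1, x3}.
Min-cut edges: Depot→x2 (11), x1→x5 (3), x3→Port (3); capacity 11 + 3 + 3 = 17.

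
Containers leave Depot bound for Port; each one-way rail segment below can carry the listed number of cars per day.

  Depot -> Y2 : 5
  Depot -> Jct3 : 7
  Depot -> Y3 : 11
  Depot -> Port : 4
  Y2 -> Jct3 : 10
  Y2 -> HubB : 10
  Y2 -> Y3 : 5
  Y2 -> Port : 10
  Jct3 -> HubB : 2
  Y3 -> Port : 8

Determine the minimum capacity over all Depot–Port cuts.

Augment Depot→Port: bottleneck 4, flow now 4.
Augment Depot→Y2→Port: bottleneck 5, flow now 9.
Augment Depot→Y3→Port: bottleneck 8, flow now 17.
No augmenting path remains; maximum flow = 17.
By max-flow min-cut, the minimum cut capacity equals the max flow.
In the residual graph, reachable from Depot: {Depot, Jct3, HubB, Y3}.
Min-cut edges: Depot→Y2 (5), Depot→Port (4), Y3→Port (8); capacity 5 + 4 + 8 = 17.

17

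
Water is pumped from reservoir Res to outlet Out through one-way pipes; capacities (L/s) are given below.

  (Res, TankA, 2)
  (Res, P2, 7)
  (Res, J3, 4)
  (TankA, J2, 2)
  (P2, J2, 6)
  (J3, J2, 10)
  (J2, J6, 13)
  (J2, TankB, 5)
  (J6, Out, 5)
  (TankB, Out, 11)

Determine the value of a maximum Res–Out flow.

10

Augment Res→TankA→J2→J6→Out: bottleneck 2, flow now 2.
Augment Res→P2→J2→J6→Out: bottleneck 3, flow now 5.
Augment Res→P2→J2→TankB→Out: bottleneck 3, flow now 8.
Augment Res→J3→J2→TankB→Out: bottleneck 2, flow now 10.
No augmenting path remains; maximum flow = 10.
In the residual graph, reachable from Res: {Res, TankA, P2, J3, J2, J6}.
Min-cut edges: J2→TankB (5), J6→Out (5); capacity 5 + 5 = 10.
This cut is saturated, so no flow can exceed 10.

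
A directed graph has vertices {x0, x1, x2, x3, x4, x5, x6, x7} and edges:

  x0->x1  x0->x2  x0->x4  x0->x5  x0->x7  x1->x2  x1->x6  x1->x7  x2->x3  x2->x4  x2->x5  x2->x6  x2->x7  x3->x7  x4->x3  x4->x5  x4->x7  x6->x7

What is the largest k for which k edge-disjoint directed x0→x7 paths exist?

Assign every edge capacity 1; by Menger, the answer equals the max flow.
Path x0→x7 (+1); total 1.
Path x0→x1→x7 (+1); total 2.
Path x0→x2→x7 (+1); total 3.
Path x0→x4→x7 (+1); total 4.
No residual x0→x7 path; max flow = 4.
Certifying cut of size 4: {x0→x1, x0→x2, x0→x4, x0→x7}.

4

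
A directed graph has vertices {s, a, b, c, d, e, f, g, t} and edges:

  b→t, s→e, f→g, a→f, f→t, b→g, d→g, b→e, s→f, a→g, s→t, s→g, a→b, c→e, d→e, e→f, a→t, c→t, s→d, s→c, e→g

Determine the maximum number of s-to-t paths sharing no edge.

Assign every edge capacity 1; by Menger, the answer equals the max flow.
Path s→t (+1); total 1.
Path s→c→t (+1); total 2.
Path s→f→t (+1); total 3.
No residual s→t path; max flow = 3.
Certifying cut of size 3: {f→t, s→c, s→t}.

3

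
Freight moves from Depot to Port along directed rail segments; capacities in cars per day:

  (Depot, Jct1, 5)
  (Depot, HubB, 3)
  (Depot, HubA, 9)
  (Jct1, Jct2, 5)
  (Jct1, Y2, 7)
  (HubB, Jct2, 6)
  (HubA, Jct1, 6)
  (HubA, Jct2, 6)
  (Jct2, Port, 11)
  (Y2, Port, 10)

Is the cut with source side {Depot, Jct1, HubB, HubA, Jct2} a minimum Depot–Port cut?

Given cut capacity: 7 + 11 = 18.
Augment Depot→Jct1→Jct2→Port: bottleneck 5, flow now 5.
Augment Depot→HubB→Jct2→Port: bottleneck 3, flow now 8.
Augment Depot→HubA→Jct2→Port: bottleneck 3, flow now 11.
Augment Depot→HubA→Jct1→Y2→Port: bottleneck 6, flow now 17.
No augmenting path remains; maximum flow = 17.
In the residual graph, reachable from Depot: {Depot}.
Min-cut edges: Depot→Jct1 (5), Depot→HubB (3), Depot→HubA (9); capacity 5 + 3 + 9 = 17.
Cut capacity 18 exceeds the max flow 17, so it is not minimum.

No — its capacity is 18, but the minimum cut has capacity 17.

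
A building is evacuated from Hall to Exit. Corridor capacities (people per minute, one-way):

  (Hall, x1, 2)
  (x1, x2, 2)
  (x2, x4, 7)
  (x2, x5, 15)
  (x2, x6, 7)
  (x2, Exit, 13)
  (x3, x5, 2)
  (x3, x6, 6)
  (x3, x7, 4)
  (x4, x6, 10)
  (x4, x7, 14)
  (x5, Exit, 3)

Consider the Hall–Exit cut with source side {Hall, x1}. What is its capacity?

Edges leaving {Hall, x1}: x1→x2 (2).
Cut capacity = 2 = 2.

2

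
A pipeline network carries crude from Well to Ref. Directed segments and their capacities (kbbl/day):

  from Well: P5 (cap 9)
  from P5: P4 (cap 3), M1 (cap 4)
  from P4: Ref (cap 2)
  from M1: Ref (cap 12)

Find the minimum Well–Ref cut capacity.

6

Augment Well→P5→P4→Ref: bottleneck 2, flow now 2.
Augment Well→P5→M1→Ref: bottleneck 4, flow now 6.
No augmenting path remains; maximum flow = 6.
By max-flow min-cut, the minimum cut capacity equals the max flow.
In the residual graph, reachable from Well: {Well, P5, P4}.
Min-cut edges: P5→M1 (4), P4→Ref (2); capacity 4 + 2 = 6.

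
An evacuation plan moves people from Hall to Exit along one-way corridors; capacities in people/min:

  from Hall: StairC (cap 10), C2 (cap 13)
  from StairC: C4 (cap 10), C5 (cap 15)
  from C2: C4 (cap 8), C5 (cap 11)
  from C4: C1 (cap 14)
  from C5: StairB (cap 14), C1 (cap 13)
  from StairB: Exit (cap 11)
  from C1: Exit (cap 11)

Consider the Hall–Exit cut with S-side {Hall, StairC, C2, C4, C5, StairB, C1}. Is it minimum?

Given cut capacity: 11 + 11 = 22.
Augment Hall→StairC→C4→C1→Exit: bottleneck 10, flow now 10.
Augment Hall→C2→C4→C1→Exit: bottleneck 1, flow now 11.
Augment Hall→C2→C5→StairB→Exit: bottleneck 11, flow now 22.
No augmenting path remains; maximum flow = 22.
Cut capacity 22 equals the max flow, so it is a minimum cut.

Yes — it is a minimum cut (capacity 22).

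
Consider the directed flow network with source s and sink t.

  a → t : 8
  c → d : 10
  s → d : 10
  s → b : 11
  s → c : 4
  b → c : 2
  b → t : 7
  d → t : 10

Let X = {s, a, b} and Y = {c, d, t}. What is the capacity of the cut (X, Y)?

Edges leaving {s, a, b}: s→c (4), s→d (10), a→t (8), b→c (2), b→t (7).
Cut capacity = 4 + 10 + 8 + 2 + 7 = 31.

31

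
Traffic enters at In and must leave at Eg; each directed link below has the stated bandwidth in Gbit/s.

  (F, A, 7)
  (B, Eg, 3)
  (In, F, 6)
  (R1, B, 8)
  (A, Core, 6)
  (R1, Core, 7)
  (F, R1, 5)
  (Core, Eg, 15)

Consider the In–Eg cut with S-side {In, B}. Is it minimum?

Given cut capacity: 6 + 3 = 9.
Augment In→F→R1→B→Eg: bottleneck 3, flow now 3.
Augment In→F→R1→Core→Eg: bottleneck 2, flow now 5.
Augment In→F→A→Core→Eg: bottleneck 1, flow now 6.
No augmenting path remains; maximum flow = 6.
In the residual graph, reachable from In: {In}.
Min-cut edges: In→F (6); capacity 6 = 6.
Cut capacity 9 exceeds the max flow 6, so it is not minimum.

No — its capacity is 9, but the minimum cut has capacity 6.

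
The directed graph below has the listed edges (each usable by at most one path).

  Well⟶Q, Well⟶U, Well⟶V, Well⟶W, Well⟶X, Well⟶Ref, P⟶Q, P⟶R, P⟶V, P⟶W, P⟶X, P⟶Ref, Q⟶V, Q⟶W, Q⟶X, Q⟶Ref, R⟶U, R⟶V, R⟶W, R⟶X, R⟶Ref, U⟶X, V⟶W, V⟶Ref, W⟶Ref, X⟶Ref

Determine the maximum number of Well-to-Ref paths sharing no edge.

Assign every edge capacity 1; by Menger, the answer equals the max flow.
Path Well→Ref (+1); total 1.
Path Well→Q→Ref (+1); total 2.
Path Well→V→Ref (+1); total 3.
Path Well→W→Ref (+1); total 4.
Path Well→X→Ref (+1); total 5.
No residual Well→Ref path; max flow = 5.
Certifying cut of size 5: {Well→Q, Well→Ref, Well→V, Well→W, X→Ref}.

5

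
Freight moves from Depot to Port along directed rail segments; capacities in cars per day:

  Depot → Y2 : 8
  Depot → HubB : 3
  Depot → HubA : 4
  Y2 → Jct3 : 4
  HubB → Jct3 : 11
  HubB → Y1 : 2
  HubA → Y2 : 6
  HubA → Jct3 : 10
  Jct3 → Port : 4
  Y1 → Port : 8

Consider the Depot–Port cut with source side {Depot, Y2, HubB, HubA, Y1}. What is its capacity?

Edges leaving {Depot, Y2, HubB, HubA, Y1}: Y2→Jct3 (4), HubB→Jct3 (11), HubA→Jct3 (10), Y1→Port (8).
Cut capacity = 4 + 11 + 10 + 8 = 33.

33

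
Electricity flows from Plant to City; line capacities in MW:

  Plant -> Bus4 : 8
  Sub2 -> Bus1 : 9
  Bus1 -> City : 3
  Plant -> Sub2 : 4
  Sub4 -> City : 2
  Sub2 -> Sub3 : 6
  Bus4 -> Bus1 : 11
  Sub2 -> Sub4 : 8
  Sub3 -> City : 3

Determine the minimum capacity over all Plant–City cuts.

Augment Plant→Bus4→Bus1→City: bottleneck 3, flow now 3.
Augment Plant→Sub2→Sub4→City: bottleneck 2, flow now 5.
Augment Plant→Sub2→Sub3→City: bottleneck 2, flow now 7.
No augmenting path remains; maximum flow = 7.
By max-flow min-cut, the minimum cut capacity equals the max flow.
In the residual graph, reachable from Plant: {Plant, Bus4, Bus1}.
Min-cut edges: Plant→Sub2 (4), Bus1→City (3); capacity 4 + 3 = 7.

7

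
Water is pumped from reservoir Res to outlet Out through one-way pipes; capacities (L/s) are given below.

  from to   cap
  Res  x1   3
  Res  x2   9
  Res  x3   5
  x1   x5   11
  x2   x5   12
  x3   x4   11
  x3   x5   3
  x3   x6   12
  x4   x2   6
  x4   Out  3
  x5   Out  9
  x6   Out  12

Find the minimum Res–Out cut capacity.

Augment Res→x1→x5→Out: bottleneck 3, flow now 3.
Augment Res→x2→x5→Out: bottleneck 6, flow now 9.
Augment Res→x3→x4→Out: bottleneck 3, flow now 12.
Augment Res→x3→x6→Out: bottleneck 2, flow now 14.
No augmenting path remains; maximum flow = 14.
By max-flow min-cut, the minimum cut capacity equals the max flow.
In the residual graph, reachable from Res: {Res, x1, x2, x5}.
Min-cut edges: Res→x3 (5), x5→Out (9); capacity 5 + 9 = 14.

14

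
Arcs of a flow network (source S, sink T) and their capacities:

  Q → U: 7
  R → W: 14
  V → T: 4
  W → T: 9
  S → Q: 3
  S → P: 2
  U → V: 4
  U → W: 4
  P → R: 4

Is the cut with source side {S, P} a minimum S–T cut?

No — its capacity is 7, but the minimum cut has capacity 5.

Given cut capacity: 3 + 4 = 7.
Augment S→P→R→W→T: bottleneck 2, flow now 2.
Augment S→Q→U→V→T: bottleneck 3, flow now 5.
No augmenting path remains; maximum flow = 5.
In the residual graph, reachable from S: {S}.
Min-cut edges: S→P (2), S→Q (3); capacity 2 + 3 = 5.
Cut capacity 7 exceeds the max flow 5, so it is not minimum.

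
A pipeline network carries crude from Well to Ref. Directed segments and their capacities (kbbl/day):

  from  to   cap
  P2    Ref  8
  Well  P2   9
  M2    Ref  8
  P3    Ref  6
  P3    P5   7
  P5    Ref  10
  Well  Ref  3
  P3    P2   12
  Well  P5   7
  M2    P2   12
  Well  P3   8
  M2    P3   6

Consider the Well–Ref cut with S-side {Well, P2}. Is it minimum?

Given cut capacity: 8 + 7 + 3 + 8 = 26.
Augment Well→Ref: bottleneck 3, flow now 3.
Augment Well→P3→Ref: bottleneck 6, flow now 9.
Augment Well→P2→Ref: bottleneck 8, flow now 17.
Augment Well→P5→Ref: bottleneck 7, flow now 24.
Augment Well→P3→P5→Ref: bottleneck 2, flow now 26.
No augmenting path remains; maximum flow = 26.
Cut capacity 26 equals the max flow, so it is a minimum cut.

Yes — it is a minimum cut (capacity 26).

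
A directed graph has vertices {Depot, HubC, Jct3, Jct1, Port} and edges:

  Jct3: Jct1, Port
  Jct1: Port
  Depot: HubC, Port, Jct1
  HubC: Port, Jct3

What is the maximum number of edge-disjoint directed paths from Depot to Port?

Assign every edge capacity 1; by Menger, the answer equals the max flow.
Path Depot→Port (+1); total 1.
Path Depot→HubC→Port (+1); total 2.
Path Depot→Jct1→Port (+1); total 3.
No residual Depot→Port path; max flow = 3.
Certifying cut of size 3: {Depot→HubC, Depot→Jct1, Depot→Port}.

3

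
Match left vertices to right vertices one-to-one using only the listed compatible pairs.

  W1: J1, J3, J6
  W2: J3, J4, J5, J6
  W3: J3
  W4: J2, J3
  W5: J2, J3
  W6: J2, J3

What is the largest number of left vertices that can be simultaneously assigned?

Unit-capacity flow: source→left, listed edges, right→sink; max matching = max flow.
Augmenting path W1→J1 (+1); matched 1.
Augmenting path W2→J3 (+1); matched 2.
Augmenting path W4→J2 (+1); matched 3.
Augmenting path W3→J3→W2→J4 (+1); matched 4.
No augmenting path remains; maximum matching = 4.
König certificate: {W1, W2, J2, J3} is a vertex cover of size 4 (every listed pair touches it), so no matching can be larger.

4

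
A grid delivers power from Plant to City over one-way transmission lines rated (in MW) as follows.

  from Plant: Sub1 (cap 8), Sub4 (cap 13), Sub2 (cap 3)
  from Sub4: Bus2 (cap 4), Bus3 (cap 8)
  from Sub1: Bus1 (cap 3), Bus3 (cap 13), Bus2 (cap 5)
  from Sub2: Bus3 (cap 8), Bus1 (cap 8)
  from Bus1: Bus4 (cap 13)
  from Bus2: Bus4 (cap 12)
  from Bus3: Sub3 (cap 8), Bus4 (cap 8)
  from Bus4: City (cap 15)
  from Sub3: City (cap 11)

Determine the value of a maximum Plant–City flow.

23

Augment Plant→Sub4→Bus2→Bus4→City: bottleneck 4, flow now 4.
Augment Plant→Sub4→Bus3→Bus4→City: bottleneck 8, flow now 12.
Augment Plant→Sub1→Bus1→Bus4→City: bottleneck 3, flow now 15.
Augment Plant→Sub1→Bus3→Sub3→City: bottleneck 5, flow now 20.
Augment Plant→Sub2→Bus3→Sub3→City: bottleneck 3, flow now 23.
No augmenting path remains; maximum flow = 23.
In the residual graph, reachable from Plant: {Plant, Sub4}.
Min-cut edges: Plant→Sub1 (8), Plant→Sub2 (3), Sub4→Bus2 (4), Sub4→Bus3 (8); capacity 8 + 3 + 4 + 8 = 23.
This cut is saturated, so no flow can exceed 23.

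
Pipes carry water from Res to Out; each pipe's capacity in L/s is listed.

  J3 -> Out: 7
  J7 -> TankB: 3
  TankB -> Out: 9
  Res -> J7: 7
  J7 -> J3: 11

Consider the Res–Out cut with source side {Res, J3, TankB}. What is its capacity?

23

Edges leaving {Res, J3, TankB}: Res→J7 (7), J3→Out (7), TankB→Out (9).
Cut capacity = 7 + 7 + 9 = 23.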